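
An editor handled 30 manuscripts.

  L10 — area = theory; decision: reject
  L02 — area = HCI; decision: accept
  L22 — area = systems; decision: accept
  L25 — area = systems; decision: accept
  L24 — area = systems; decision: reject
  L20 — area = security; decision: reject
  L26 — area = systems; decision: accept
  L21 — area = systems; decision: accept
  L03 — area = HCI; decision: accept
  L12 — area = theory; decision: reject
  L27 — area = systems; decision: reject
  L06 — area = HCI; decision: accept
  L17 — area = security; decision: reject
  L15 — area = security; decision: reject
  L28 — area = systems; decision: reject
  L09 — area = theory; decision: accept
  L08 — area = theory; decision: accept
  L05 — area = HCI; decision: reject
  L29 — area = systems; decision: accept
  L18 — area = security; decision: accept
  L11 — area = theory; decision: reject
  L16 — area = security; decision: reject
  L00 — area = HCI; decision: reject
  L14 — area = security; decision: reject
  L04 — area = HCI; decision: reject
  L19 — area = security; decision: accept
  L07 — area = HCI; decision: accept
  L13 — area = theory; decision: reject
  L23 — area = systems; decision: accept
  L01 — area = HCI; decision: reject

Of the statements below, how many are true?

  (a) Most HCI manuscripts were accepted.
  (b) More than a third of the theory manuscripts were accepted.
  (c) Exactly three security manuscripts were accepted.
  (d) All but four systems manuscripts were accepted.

0

(a) HCI: |A| = 8, |A ∩ B| = 4; needs |A ∩ B| > |A ∖ B| — false.
(b) theory: |A| = 6, |A ∩ B| = 2; needs |A ∩ B| / |A| > 1/3 — false.
(c) security: |A| = 7, |A ∩ B| = 2; needs |A ∩ B| = 3 — false.
(d) systems: |A| = 9, |A ∩ B| = 6; needs |A ∖ B| = 4 — false.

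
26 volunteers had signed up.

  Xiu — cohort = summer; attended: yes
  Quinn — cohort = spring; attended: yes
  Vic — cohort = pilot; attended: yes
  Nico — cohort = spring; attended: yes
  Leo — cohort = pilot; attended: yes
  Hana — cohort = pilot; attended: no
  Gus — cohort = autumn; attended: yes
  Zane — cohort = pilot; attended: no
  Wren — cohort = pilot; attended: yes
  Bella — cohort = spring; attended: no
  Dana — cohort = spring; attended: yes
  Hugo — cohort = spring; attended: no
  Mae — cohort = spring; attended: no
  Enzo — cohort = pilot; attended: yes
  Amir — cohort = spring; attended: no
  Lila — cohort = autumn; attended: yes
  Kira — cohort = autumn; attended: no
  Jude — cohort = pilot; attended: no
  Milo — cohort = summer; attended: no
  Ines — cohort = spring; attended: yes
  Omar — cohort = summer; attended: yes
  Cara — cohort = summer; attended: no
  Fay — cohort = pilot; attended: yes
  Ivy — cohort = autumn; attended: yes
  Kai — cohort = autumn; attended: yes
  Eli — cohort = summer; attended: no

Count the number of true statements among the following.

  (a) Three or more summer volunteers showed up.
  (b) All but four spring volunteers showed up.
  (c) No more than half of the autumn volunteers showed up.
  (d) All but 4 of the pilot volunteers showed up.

(a) summer: |A| = 5, |A ∩ B| = 2; needs |A ∩ B| ≥ 3 — false.
(b) spring: |A| = 8, |A ∩ B| = 4; needs |A ∖ B| = 4 — true.
(c) autumn: |A| = 5, |A ∩ B| = 4; needs |A ∩ B| ≤ |A ∖ B| — false.
(d) pilot: |A| = 8, |A ∩ B| = 5; needs |A ∖ B| = 4 — false.

1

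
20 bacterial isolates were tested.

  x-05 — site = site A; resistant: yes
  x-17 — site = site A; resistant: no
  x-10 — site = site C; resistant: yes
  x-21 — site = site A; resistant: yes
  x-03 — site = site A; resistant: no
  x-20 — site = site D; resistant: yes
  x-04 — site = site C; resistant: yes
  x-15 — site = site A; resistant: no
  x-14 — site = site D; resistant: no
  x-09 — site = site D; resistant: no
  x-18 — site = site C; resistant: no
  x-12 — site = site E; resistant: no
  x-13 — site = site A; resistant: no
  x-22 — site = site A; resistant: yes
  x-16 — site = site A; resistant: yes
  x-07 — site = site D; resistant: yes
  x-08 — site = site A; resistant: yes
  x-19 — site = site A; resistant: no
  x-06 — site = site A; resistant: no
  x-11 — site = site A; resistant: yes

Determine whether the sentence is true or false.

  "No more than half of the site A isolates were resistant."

True

Truth condition: |A ∩ B| ≤ |A ∖ B|.
A (the restrictor) = {x-05, x-17, x-21, x-03, x-15, x-13, x-22, x-16, x-08, x-19, x-06, x-11}, |A| = 12.
A ∩ B = {x-05, x-21, x-22, x-16, x-08, x-11}, so |A ∩ B| = 6.
A ∖ B = {x-17, x-03, x-15, x-13, x-19, x-06}, so |A ∖ B| = 6.
6 = 6, so the statement is true.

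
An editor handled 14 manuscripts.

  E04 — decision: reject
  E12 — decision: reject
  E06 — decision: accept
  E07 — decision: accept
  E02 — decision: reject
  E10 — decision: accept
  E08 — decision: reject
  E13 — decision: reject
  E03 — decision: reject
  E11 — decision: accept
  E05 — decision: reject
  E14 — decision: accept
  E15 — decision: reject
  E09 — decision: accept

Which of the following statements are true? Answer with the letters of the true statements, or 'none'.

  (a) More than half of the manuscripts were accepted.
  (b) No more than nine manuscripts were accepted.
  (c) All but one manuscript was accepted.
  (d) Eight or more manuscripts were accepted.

|A| = 14, |A ∩ B| = 6, |A ∖ B| = 8.
(a) |A ∩ B| > |A ∖ B|: fails.
(b) |A ∩ B| ≤ 9: holds.
(c) |A ∖ B| = 1: fails.
(d) |A ∩ B| ≥ 8: fails.

(b)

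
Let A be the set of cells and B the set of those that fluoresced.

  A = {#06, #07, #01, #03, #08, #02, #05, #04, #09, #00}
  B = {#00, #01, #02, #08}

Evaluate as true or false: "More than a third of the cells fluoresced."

True

The determiner here denotes the relation: |A ∩ B| / |A| > 1/3.
A (the restrictor) = {#06, #07, #01, #03, #08, #02, #05, #04, #09, #00}, |A| = 10.
A ∩ B = {#01, #08, #02, #00}, so |A ∩ B| = 4.
A ∖ B = {#06, #07, #03, #05, #04, #09}, so |A ∖ B| = 6.
|A ∩ B|/|A| = 4/10, so the statement is true.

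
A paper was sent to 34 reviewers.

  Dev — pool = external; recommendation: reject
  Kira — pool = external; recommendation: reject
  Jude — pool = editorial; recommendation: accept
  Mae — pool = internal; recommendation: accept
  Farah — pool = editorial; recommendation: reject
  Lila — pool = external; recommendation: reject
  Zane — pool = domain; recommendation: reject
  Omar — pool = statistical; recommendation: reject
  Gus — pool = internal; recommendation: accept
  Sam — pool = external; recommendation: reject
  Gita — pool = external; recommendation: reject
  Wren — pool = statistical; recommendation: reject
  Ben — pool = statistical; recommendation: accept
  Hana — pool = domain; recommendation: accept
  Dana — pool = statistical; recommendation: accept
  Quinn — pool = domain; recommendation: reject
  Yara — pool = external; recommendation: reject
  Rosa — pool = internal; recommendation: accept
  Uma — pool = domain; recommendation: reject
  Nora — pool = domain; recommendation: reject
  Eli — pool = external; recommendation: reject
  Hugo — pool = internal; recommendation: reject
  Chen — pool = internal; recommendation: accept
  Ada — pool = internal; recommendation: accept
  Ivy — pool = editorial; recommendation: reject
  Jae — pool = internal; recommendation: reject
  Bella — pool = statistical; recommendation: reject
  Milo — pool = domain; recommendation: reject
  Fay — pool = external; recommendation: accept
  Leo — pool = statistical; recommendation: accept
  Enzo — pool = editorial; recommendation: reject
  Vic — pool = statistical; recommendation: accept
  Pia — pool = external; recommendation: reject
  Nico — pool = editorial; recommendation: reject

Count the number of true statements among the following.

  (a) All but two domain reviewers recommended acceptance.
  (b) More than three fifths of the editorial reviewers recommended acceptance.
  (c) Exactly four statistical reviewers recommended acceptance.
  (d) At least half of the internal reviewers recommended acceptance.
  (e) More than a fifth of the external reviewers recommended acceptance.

(a) domain: |A| = 6, |A ∩ B| = 1; needs |A ∖ B| = 2 — false.
(b) editorial: |A| = 5, |A ∩ B| = 1; needs |A ∩ B| / |A| > 3/5 — false.
(c) statistical: |A| = 7, |A ∩ B| = 4; needs |A ∩ B| = 4 — true.
(d) internal: |A| = 7, |A ∩ B| = 5; needs |A ∩ B| ≥ |A ∖ B| — true.
(e) external: |A| = 9, |A ∩ B| = 1; needs |A ∩ B| / |A| > 1/5 — false.

2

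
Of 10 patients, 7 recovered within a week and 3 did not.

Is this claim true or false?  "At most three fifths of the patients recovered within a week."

False

Truth condition: |A ∩ B| / |A| ≤ 3/5.
|A| = 10, |A ∩ B| = 7, |A ∖ B| = 3.
|A ∩ B|/|A| = 7/10, so the statement is false.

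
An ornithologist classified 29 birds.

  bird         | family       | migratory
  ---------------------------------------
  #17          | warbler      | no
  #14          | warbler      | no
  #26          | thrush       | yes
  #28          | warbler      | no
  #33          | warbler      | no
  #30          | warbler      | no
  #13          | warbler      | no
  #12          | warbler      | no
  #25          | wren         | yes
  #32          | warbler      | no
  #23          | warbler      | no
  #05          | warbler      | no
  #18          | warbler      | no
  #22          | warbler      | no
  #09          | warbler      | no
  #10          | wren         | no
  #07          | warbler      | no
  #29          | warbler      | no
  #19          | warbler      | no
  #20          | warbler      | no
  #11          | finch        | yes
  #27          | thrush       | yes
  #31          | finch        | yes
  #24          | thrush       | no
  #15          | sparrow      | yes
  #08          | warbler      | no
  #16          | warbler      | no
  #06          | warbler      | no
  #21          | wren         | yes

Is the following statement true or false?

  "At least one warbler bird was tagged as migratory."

False

Truth condition: A ∩ B ≠ ∅ (|A ∩ B| ≥ 1).
|A| = 20, |A ∩ B| = 0, |A ∖ B| = 20.
So the statement is false.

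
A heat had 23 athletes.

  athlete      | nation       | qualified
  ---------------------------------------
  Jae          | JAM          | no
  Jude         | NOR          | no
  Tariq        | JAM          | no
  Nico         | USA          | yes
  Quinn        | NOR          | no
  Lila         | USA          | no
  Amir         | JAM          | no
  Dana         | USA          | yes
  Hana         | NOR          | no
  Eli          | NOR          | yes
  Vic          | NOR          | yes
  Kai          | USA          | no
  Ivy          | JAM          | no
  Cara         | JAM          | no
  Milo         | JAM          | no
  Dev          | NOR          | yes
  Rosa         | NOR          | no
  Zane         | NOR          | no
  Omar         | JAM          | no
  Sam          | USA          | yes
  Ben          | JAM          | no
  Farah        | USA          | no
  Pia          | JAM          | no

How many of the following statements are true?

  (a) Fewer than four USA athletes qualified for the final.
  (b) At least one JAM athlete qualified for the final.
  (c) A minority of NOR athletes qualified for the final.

2

(a) USA: |A| = 6, |A ∩ B| = 3; needs |A ∩ B| < 4 — true.
(b) JAM: |A| = 9, |A ∩ B| = 0; needs A ∩ B ≠ ∅ (|A ∩ B| ≥ 1) — false.
(c) NOR: |A| = 8, |A ∩ B| = 3; needs |A ∩ B| < |A ∖ B| — true.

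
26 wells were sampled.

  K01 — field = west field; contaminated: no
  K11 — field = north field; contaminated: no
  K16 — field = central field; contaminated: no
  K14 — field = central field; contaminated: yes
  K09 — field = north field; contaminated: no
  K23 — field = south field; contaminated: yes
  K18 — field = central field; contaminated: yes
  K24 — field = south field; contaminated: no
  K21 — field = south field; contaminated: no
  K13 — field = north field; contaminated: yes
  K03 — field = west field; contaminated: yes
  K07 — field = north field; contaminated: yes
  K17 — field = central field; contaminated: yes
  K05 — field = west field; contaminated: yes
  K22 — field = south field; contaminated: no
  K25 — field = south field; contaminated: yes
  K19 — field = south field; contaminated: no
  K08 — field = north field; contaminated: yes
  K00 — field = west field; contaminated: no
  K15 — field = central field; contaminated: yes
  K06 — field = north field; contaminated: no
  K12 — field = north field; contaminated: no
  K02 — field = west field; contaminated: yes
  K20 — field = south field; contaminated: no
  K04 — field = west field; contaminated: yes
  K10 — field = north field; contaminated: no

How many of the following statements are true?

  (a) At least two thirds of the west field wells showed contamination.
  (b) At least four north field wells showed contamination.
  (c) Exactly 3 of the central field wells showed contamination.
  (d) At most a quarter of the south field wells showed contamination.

1

(a) west field: |A| = 6, |A ∩ B| = 4; needs |A ∩ B| / |A| ≥ 2/3 — true.
(b) north field: |A| = 8, |A ∩ B| = 3; needs |A ∩ B| ≥ 4 — false.
(c) central field: |A| = 5, |A ∩ B| = 4; needs |A ∩ B| = 3 — false.
(d) south field: |A| = 7, |A ∩ B| = 2; needs |A ∩ B| / |A| ≤ 1/4 — false.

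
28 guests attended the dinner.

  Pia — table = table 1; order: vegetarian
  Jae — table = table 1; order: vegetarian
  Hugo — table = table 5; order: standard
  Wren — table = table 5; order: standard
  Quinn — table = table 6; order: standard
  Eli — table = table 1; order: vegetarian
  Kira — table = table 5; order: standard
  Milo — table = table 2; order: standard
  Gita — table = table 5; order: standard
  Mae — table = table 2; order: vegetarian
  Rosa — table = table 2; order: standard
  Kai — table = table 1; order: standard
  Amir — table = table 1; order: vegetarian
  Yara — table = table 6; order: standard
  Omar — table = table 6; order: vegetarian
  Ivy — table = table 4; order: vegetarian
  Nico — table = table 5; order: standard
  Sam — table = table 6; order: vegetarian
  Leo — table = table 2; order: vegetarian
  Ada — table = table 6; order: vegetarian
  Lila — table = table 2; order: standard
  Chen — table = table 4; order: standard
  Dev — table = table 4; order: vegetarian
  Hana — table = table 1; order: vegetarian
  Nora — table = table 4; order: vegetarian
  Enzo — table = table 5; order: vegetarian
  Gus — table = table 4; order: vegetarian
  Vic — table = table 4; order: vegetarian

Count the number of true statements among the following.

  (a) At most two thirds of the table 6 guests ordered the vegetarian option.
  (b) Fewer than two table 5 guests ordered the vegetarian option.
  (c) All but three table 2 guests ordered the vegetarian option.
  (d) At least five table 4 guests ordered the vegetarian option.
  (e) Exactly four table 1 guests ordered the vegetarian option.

(a) table 6: |A| = 5, |A ∩ B| = 3; needs |A ∩ B| / |A| ≤ 2/3 — true.
(b) table 5: |A| = 6, |A ∩ B| = 1; needs |A ∩ B| < 2 — true.
(c) table 2: |A| = 5, |A ∩ B| = 2; needs |A ∖ B| = 3 — true.
(d) table 4: |A| = 6, |A ∩ B| = 5; needs |A ∩ B| ≥ 5 — true.
(e) table 1: |A| = 6, |A ∩ B| = 5; needs |A ∩ B| = 4 — false.

4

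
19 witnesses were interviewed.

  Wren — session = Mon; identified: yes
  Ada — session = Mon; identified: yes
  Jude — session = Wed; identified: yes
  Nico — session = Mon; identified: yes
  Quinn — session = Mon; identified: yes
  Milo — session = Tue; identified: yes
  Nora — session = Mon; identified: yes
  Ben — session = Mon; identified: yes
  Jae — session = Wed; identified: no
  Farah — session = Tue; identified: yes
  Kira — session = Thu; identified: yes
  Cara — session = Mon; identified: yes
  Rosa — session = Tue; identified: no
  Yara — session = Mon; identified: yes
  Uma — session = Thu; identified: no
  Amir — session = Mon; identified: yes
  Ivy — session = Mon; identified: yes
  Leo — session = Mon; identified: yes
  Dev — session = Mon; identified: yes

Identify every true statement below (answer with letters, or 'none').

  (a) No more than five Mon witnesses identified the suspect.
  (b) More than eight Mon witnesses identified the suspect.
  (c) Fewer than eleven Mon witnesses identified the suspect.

|A| = 12, |A ∩ B| = 12, |A ∖ B| = 0.
(a) |A ∩ B| ≤ 5: fails.
(b) |A ∩ B| > 8: holds.
(c) |A ∩ B| < 11: fails.

(b)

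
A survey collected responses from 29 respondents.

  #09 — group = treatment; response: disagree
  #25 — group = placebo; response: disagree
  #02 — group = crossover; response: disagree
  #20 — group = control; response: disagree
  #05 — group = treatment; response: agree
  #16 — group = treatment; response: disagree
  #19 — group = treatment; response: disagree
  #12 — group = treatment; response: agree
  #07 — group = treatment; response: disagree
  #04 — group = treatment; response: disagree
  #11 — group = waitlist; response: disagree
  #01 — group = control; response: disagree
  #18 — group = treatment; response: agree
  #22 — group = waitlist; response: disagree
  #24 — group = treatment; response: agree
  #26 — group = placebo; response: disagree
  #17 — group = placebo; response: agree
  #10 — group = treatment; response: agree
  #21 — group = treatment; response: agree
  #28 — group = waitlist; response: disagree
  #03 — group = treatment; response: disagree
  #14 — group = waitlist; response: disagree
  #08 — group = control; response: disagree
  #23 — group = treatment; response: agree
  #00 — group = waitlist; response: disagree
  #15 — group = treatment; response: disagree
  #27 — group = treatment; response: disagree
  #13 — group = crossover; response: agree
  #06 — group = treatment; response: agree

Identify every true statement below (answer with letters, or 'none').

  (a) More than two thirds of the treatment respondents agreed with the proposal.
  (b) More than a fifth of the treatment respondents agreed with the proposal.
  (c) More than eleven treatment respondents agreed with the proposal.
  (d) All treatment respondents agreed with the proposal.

(b)

|A| = 16, |A ∩ B| = 8, |A ∖ B| = 8.
(a) |A ∩ B| / |A| > 2/3: fails.
(b) |A ∩ B| / |A| > 1/5: holds.
(c) |A ∩ B| > 11: fails.
(d) A ⊆ B, i.e. every element of A is in B (|A ∖ B| = 0): fails.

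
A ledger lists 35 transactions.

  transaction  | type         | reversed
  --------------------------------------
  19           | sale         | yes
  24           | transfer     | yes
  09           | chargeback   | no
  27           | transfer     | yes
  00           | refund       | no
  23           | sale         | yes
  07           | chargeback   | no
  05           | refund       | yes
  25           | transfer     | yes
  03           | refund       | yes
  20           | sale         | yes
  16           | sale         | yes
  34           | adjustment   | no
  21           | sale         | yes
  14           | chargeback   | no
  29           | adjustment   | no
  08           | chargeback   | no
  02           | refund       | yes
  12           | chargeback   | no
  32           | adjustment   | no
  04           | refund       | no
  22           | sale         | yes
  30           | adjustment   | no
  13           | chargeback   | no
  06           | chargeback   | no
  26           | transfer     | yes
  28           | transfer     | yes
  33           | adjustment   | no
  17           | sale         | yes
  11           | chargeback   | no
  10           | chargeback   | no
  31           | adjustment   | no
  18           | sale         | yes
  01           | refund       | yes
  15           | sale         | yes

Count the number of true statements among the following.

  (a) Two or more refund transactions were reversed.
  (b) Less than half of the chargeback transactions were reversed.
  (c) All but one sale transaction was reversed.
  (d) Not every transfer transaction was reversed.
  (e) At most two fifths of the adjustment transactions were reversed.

3

(a) refund: |A| = 6, |A ∩ B| = 4; needs |A ∩ B| ≥ 2 — true.
(b) chargeback: |A| = 9, |A ∩ B| = 0; needs |A ∩ B| < |A ∖ B| — true.
(c) sale: |A| = 9, |A ∩ B| = 9; needs |A ∖ B| = 1 — false.
(d) transfer: |A| = 5, |A ∩ B| = 5; needs A ⊄ B (|A ∖ B| ≥ 1) — false.
(e) adjustment: |A| = 6, |A ∩ B| = 0; needs |A ∩ B| / |A| ≤ 2/5 — true.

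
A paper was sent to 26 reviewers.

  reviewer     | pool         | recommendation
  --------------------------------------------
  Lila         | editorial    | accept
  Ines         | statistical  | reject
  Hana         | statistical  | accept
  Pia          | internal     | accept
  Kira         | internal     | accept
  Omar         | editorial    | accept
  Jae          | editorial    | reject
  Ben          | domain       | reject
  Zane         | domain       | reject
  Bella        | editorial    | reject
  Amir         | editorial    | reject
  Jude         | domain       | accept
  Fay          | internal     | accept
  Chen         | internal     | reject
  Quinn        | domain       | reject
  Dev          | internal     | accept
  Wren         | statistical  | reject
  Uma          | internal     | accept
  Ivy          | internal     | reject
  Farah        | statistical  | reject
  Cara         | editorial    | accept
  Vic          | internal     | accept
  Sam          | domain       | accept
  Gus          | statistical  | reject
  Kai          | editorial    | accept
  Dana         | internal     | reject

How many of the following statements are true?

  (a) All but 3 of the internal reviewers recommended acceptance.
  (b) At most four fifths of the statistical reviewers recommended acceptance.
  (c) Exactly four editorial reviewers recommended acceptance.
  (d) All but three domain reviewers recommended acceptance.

(a) internal: |A| = 9, |A ∩ B| = 6; needs |A ∖ B| = 3 — true.
(b) statistical: |A| = 5, |A ∩ B| = 1; needs |A ∩ B| / |A| ≤ 4/5 — true.
(c) editorial: |A| = 7, |A ∩ B| = 4; needs |A ∩ B| = 4 — true.
(d) domain: |A| = 5, |A ∩ B| = 2; needs |A ∖ B| = 3 — true.

4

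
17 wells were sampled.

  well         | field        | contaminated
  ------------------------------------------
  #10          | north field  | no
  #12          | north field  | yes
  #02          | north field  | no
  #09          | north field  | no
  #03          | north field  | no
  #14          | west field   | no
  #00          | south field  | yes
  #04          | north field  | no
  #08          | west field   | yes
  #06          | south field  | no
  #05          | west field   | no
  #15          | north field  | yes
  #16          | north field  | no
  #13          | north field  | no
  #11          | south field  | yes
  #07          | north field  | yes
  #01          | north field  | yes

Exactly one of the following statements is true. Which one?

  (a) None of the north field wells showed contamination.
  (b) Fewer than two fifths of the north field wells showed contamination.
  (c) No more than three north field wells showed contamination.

|A| = 11, |A ∩ B| = 4, |A ∖ B| = 7.
(a) requires A ∩ B = ∅ (|A ∩ B| = 0): false.
(b) requires |A ∩ B| / |A| < 2/5: true.
(c) requires |A ∩ B| ≤ 3: false.

(b)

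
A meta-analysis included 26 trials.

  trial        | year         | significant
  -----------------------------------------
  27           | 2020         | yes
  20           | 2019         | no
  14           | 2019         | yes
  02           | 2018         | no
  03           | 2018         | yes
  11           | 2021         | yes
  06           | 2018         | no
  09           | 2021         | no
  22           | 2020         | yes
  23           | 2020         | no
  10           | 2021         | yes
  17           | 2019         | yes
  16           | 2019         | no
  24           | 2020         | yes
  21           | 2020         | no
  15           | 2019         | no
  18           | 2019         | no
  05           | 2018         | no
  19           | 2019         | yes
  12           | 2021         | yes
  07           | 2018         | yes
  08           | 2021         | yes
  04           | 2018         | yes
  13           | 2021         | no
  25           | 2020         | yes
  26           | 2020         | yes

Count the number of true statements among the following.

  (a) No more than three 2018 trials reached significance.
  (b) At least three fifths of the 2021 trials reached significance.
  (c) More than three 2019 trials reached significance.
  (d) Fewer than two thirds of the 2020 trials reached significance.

2

(a) 2018: |A| = 6, |A ∩ B| = 3; needs |A ∩ B| ≤ 3 — true.
(b) 2021: |A| = 6, |A ∩ B| = 4; needs |A ∩ B| / |A| ≥ 3/5 — true.
(c) 2019: |A| = 7, |A ∩ B| = 3; needs |A ∩ B| > 3 — false.
(d) 2020: |A| = 7, |A ∩ B| = 5; needs |A ∩ B| / |A| < 2/3 — false.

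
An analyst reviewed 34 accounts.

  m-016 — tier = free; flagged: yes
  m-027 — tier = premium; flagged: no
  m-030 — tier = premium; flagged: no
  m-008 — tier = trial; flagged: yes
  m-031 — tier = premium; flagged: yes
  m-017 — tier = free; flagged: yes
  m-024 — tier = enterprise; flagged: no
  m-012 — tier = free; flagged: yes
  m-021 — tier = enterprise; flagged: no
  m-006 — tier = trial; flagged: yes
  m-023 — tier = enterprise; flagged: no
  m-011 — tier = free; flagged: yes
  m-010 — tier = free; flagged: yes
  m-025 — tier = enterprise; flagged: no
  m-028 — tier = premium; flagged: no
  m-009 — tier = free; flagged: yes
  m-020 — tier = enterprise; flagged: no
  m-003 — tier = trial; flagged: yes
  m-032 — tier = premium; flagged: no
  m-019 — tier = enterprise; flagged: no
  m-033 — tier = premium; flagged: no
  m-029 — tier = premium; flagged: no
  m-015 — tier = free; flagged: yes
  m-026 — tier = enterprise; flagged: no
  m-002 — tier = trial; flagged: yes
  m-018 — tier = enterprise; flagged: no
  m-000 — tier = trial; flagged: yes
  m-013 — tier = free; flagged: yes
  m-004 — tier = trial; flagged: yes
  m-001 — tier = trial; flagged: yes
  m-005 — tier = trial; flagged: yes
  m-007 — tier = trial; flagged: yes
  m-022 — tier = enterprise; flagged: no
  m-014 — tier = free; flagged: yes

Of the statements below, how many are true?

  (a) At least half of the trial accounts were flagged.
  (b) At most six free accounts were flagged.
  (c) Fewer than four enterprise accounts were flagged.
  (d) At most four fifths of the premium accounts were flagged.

3

(a) trial: |A| = 9, |A ∩ B| = 9; needs |A ∩ B| ≥ |A ∖ B| — true.
(b) free: |A| = 9, |A ∩ B| = 9; needs |A ∩ B| ≤ 6 — false.
(c) enterprise: |A| = 9, |A ∩ B| = 0; needs |A ∩ B| < 4 — true.
(d) premium: |A| = 7, |A ∩ B| = 1; needs |A ∩ B| / |A| ≤ 4/5 — true.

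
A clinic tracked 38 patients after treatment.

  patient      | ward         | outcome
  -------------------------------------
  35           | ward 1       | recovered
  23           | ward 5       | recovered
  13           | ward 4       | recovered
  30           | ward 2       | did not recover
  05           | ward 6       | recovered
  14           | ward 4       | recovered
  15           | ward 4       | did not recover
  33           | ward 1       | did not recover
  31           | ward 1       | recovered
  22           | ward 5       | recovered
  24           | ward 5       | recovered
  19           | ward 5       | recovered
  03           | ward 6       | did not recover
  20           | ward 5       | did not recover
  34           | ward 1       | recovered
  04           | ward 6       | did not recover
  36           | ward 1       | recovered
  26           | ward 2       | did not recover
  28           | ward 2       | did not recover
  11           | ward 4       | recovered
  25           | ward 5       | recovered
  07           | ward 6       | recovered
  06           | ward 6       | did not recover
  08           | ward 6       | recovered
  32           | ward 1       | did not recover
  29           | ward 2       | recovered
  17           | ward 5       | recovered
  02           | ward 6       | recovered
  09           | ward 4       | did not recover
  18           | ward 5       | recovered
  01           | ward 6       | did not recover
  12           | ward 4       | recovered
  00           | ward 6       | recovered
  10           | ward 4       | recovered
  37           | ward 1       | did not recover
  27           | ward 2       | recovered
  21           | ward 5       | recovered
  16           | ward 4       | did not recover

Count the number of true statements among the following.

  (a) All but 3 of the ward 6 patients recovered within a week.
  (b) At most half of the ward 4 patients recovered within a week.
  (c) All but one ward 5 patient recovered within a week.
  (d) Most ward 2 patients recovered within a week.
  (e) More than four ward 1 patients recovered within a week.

1

(a) ward 6: |A| = 9, |A ∩ B| = 5; needs |A ∖ B| = 3 — false.
(b) ward 4: |A| = 8, |A ∩ B| = 5; needs |A ∩ B| ≤ |A ∖ B| — false.
(c) ward 5: |A| = 9, |A ∩ B| = 8; needs |A ∖ B| = 1 — true.
(d) ward 2: |A| = 5, |A ∩ B| = 2; needs |A ∩ B| > |A ∖ B| — false.
(e) ward 1: |A| = 7, |A ∩ B| = 4; needs |A ∩ B| > 4 — false.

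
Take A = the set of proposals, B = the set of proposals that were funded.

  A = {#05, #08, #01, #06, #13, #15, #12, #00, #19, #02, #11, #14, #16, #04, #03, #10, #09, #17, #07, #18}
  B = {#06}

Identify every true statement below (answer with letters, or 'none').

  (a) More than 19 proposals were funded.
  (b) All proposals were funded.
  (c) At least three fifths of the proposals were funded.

none

|A| = 20, |A ∩ B| = 1, |A ∖ B| = 19.
(a) |A ∩ B| > 19: fails.
(b) A ⊆ B, i.e. every element of A is in B (|A ∖ B| = 0): fails.
(c) |A ∩ B| / |A| ≥ 3/5: fails.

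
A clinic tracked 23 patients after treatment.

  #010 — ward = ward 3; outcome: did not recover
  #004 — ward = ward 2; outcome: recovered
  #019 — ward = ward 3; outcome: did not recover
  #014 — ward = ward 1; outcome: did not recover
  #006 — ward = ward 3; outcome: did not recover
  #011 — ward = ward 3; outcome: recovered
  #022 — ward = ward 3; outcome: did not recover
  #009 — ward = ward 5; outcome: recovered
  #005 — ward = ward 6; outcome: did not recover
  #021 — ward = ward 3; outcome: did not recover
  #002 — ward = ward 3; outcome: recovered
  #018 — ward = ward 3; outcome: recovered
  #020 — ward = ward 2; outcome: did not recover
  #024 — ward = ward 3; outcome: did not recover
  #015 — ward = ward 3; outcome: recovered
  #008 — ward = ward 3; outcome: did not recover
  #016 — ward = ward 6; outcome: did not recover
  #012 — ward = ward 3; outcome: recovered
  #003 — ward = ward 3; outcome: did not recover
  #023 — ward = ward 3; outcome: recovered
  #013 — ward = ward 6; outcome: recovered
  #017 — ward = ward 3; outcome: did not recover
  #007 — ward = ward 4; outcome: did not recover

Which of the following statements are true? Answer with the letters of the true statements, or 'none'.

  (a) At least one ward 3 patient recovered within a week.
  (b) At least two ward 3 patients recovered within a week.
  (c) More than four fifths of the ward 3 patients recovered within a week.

|A| = 15, |A ∩ B| = 6, |A ∖ B| = 9.
(a) A ∩ B ≠ ∅ (|A ∩ B| ≥ 1): holds.
(b) |A ∩ B| ≥ 2: holds.
(c) |A ∩ B| / |A| > 4/5: fails.

(a), (b)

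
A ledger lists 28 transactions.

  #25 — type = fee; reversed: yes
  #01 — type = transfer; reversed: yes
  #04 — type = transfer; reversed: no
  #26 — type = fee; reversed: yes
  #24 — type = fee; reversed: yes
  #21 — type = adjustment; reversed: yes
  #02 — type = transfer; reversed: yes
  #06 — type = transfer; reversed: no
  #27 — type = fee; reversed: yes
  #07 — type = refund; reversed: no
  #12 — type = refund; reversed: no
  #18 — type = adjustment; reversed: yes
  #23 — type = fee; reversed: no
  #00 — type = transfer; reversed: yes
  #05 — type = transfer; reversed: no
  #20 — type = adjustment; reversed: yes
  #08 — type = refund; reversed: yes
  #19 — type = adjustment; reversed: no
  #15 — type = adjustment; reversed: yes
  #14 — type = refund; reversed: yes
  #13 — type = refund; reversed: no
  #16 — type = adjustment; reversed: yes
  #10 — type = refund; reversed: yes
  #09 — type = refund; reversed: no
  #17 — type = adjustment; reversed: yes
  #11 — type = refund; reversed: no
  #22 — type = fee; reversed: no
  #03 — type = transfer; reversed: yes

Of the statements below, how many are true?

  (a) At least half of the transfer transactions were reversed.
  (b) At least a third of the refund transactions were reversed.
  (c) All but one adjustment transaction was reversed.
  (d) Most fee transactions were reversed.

(a) transfer: |A| = 7, |A ∩ B| = 4; needs |A ∩ B| ≥ |A ∖ B| — true.
(b) refund: |A| = 8, |A ∩ B| = 3; needs |A ∩ B| / |A| ≥ 1/3 — true.
(c) adjustment: |A| = 7, |A ∩ B| = 6; needs |A ∖ B| = 1 — true.
(d) fee: |A| = 6, |A ∩ B| = 4; needs |A ∩ B| > |A ∖ B| — true.

4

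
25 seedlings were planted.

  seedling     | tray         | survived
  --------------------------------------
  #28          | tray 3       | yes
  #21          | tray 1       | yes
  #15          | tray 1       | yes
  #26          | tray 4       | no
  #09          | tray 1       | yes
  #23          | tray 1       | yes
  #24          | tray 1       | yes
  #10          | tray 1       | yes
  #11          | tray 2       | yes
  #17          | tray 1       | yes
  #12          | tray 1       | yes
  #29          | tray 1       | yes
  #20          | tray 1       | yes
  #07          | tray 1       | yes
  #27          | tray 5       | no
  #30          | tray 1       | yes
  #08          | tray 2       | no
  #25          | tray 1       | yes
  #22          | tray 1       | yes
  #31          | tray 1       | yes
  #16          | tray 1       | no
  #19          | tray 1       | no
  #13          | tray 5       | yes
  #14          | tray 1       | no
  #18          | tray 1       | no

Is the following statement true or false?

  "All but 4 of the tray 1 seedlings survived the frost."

True

The determiner here denotes the relation: |A ∖ B| = 4.
|A| = 19, |A ∩ B| = 15, |A ∖ B| = 4.
|A ∖ B| = 4, so the statement is true.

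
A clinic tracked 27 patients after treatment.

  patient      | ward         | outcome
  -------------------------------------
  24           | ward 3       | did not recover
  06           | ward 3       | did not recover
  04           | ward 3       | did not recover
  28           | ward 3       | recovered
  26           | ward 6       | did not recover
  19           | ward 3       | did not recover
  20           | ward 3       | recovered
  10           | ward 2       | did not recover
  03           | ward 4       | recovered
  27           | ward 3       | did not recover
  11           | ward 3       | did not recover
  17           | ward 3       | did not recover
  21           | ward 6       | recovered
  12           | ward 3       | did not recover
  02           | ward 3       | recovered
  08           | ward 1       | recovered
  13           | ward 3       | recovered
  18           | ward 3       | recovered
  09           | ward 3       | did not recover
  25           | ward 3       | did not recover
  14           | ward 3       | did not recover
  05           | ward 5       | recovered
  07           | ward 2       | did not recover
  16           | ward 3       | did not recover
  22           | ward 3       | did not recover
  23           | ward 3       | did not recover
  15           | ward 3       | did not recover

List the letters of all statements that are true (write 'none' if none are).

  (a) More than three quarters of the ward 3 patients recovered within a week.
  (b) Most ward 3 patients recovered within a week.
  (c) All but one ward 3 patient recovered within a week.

|A| = 20, |A ∩ B| = 5, |A ∖ B| = 15.
(a) |A ∩ B| / |A| > 3/4: fails.
(b) |A ∩ B| > |A ∖ B|: fails.
(c) |A ∖ B| = 1: fails.

none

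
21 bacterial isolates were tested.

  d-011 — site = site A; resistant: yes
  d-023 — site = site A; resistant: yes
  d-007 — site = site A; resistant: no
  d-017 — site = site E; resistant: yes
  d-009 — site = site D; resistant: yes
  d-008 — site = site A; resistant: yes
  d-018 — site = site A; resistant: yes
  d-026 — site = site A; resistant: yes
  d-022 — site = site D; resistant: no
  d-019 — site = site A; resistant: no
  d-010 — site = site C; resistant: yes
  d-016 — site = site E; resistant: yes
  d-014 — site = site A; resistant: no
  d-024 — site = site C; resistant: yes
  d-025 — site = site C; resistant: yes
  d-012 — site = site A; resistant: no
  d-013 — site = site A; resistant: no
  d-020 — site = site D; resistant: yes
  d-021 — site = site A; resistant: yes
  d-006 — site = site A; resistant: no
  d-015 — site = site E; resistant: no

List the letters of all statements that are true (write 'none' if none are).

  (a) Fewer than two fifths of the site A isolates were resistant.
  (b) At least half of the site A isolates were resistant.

(b)

|A| = 12, |A ∩ B| = 6, |A ∖ B| = 6.
(a) |A ∩ B| / |A| < 2/5: fails.
(b) |A ∩ B| ≥ |A ∖ B|: holds.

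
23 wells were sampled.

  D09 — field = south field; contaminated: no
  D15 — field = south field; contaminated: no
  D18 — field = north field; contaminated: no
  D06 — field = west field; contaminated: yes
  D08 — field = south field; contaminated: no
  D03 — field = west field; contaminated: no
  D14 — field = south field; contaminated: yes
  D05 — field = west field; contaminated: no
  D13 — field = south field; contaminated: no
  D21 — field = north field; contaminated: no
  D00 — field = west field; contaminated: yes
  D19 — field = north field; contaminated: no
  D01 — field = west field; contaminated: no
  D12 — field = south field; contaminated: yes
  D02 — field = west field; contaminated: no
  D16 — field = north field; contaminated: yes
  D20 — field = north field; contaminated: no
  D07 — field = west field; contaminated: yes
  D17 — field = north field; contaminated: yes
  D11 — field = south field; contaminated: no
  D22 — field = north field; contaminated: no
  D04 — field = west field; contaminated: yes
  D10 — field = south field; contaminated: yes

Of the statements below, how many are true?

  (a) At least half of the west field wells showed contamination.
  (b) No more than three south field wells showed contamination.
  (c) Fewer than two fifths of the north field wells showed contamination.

(a) west field: |A| = 8, |A ∩ B| = 4; needs |A ∩ B| ≥ |A ∖ B| — true.
(b) south field: |A| = 8, |A ∩ B| = 3; needs |A ∩ B| ≤ 3 — true.
(c) north field: |A| = 7, |A ∩ B| = 2; needs |A ∩ B| / |A| < 2/5 — true.

3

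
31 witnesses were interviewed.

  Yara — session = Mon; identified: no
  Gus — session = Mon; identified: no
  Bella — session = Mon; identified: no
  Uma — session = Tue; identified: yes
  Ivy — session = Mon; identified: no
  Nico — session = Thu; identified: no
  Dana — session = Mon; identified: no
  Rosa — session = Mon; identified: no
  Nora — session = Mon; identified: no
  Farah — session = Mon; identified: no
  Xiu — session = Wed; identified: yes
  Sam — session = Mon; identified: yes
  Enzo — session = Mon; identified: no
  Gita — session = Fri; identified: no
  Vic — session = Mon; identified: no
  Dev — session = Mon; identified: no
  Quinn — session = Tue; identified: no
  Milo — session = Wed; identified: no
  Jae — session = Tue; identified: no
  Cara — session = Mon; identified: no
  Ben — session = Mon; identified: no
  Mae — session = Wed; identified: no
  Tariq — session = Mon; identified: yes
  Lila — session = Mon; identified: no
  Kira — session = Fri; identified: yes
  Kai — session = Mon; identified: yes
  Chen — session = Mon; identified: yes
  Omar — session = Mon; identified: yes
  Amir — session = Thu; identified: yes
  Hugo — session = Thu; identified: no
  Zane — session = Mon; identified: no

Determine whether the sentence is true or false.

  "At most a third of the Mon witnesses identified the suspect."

True

Truth condition: |A ∩ B| / |A| ≤ 1/3.
|A| = 20, |A ∩ B| = 5, |A ∖ B| = 15.
|A ∩ B|/|A| = 5/20, so the statement is true.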